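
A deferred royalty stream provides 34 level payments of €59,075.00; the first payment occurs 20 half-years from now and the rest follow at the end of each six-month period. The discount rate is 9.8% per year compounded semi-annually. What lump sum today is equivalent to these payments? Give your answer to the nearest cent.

€390,295.00

Ordinary annuity of 34 payments, first payment at period 20.
Periodic rate r = 0.098/2 per half-year; n is counted in half-years.
The ordinary-annuity PV formula values the stream one period before the first payment (period 19); discount that back 19 periods:
PV₀ = 59,075 × [1 − (1+r)^−34] / r × (1+r)^−19 = €390,295.00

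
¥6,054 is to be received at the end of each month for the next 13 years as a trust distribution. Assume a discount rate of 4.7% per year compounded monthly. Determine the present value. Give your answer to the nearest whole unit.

¥705,681

This is an ordinary annuity: 156 payments of ¥6,054 at the end of each month.
Periodic rate r = 0.047/12 per month; n is counted in months.
PV = PMT × [(1 − (1+r)^−n)/r] = 6,054 × [1 − (1+r)^−156] / r = ¥705,681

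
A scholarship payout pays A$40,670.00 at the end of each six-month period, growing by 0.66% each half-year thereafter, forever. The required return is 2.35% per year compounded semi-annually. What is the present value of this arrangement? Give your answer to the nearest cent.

Periodic rate r = 0.0235/2 per half-year.
Growing perpetuity (Gordon): PV = PMT₁ / (r − g) = 40,670 / (r − 0.0066) = A$7,897,087.38.

A$7,897,087.38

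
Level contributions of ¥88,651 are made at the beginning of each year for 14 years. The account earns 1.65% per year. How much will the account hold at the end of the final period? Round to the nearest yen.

This is an annuity due: 14 deposits of ¥88,651 at the beginning of each year.
Periodic rate r = 0.0165 per year.
FV = PMT × [((1+r)^n − 1)/r] × (1+r) = 88,651 × [(1+r)^14 − 1] / r × (1+r) = ¥1,406,247

¥1,406,247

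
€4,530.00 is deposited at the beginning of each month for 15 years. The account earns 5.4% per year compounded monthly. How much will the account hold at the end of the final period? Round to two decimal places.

This is an annuity due: 180 deposits of €4,530.00 at the beginning of each month.
Periodic rate r = 0.054/12 per month; n is counted in months.
FV = PMT × [((1+r)^n − 1)/r] × (1+r) = 4,530 × [(1+r)^180 − 1] / r × (1+r) = €1,257,753.85

€1,257,753.85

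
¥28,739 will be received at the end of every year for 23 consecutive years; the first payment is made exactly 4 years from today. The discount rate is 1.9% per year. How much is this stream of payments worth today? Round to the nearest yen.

¥502,303

Ordinary annuity of 23 payments, first payment at period 4.
Periodic rate r = 0.019 per year.
The ordinary-annuity PV formula values the stream one period before the first payment (period 3); discount that back 3 periods:
PV₀ = 28,739 × [1 − (1+r)^−23] / r × (1+r)^−3 = ¥502,303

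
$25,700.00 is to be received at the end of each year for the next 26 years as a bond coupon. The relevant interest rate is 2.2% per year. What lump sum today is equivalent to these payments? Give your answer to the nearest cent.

This is an ordinary annuity: 26 payments of $25,700.00 at the end of each year.
Periodic rate r = 0.022 per year.
PV = PMT × [(1 − (1+r)^−n)/r] = 25,700 × [1 − (1+r)^−26] / r = $504,763.97

$504,763.97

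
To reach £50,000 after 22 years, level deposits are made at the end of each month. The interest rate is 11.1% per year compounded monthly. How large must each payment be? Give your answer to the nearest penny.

Level ordinary annuity; solve FV = PMT × [((1+r)^n − 1)/r] for PMT.
Periodic rate r = 0.111/12 per month; n is counted in months.
With n = 264: PMT = 50,000 / ([((1+r)^n − 1)/r]) = £44.61

£44.61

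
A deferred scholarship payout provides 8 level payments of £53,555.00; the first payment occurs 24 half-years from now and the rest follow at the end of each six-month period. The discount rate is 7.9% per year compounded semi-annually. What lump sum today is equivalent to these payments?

Ordinary annuity of 8 payments, first payment at period 24.
Periodic rate r = 0.079/2 per half-year; n is counted in half-years.
The ordinary-annuity PV formula values the stream one period before the first payment (period 23); discount that back 23 periods:
PV₀ = 53,555 × [1 − (1+r)^−8] / r × (1+r)^−23 = £148,226.54

£148,226.54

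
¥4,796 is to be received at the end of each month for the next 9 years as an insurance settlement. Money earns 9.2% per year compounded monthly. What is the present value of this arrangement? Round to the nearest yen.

This is an ordinary annuity: 108 payments of ¥4,796 at the end of each month.
Periodic rate r = 0.092/12 per month; n is counted in months.
PV = PMT × [(1 − (1+r)^−n)/r] = 4,796 × [1 − (1+r)^−108] / r = ¥351,377

¥351,377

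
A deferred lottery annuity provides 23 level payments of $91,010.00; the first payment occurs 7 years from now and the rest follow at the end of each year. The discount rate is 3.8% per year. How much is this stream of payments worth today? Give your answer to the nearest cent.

Ordinary annuity of 23 payments, first payment at period 7.
Periodic rate r = 0.038 per year.
The ordinary-annuity PV formula values the stream one period before the first payment (period 6); discount that back 6 periods:
PV₀ = 91,010 × [1 − (1+r)^−23] / r × (1+r)^−6 = $1,102,742.03

$1,102,742.03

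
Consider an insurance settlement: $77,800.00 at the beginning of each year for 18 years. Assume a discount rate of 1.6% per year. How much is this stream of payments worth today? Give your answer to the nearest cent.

This is an annuity due: 18 payments of $77,800.00 at the beginning of each year.
Periodic rate r = 0.016 per year.
PV = PMT × [(1 − (1+r)^−n)/r] × (1+r) = 77,800 × [1 − (1+r)^−18] / r × (1+r) = $1,227,799.00

$1,227,799.00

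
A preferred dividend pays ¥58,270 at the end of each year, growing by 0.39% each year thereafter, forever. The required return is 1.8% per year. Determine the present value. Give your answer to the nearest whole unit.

¥4,132,624

Periodic rate r = 0.018 per year.
Growing perpetuity (Gordon): PV = PMT₁ / (r − g) = 58,270 / (r − 0.0039) = ¥4,132,624.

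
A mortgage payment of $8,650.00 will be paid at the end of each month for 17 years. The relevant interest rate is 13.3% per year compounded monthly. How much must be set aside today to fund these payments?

This is an ordinary annuity: 204 payments of $8,650.00 at the end of each month.
Periodic rate r = 0.133/12 per month; n is counted in months.
PV = PMT × [(1 − (1+r)^−n)/r] = 8,650 × [1 − (1+r)^−204] / r = $698,073.82

$698,073.82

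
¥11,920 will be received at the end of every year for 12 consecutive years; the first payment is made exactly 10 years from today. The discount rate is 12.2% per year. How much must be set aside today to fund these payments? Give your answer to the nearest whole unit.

¥25,961

Ordinary annuity of 12 payments, first payment at period 10.
Periodic rate r = 0.122 per year.
The ordinary-annuity PV formula values the stream one period before the first payment (period 9); discount that back 9 periods:
PV₀ = 11,920 × [1 − (1+r)^−12] / r × (1+r)^−9 = ¥25,961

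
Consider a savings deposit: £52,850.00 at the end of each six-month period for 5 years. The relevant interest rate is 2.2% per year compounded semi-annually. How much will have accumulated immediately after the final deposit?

£555,443.10

This is an ordinary annuity: 10 deposits of £52,850.00 at the end of each six-month period.
Periodic rate r = 0.022/2 per half-year; n is counted in half-years.
FV = PMT × [((1+r)^n − 1)/r] = 52,850 × [(1+r)^10 − 1] / r = £555,443.10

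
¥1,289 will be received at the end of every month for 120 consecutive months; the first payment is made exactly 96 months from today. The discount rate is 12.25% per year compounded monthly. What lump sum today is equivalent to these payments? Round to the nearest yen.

¥33,891

Ordinary annuity of 120 payments, first payment at period 96.
Periodic rate r = 0.1225/12 per month; n is counted in months.
The ordinary-annuity PV formula values the stream one period before the first payment (period 95); discount that back 95 periods:
PV₀ = 1,289 × [1 − (1+r)^−120] / r × (1+r)^−95 = ¥33,891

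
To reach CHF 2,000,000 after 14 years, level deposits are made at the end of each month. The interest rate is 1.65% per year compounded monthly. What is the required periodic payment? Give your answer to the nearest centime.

CHF 10,590.80

Level ordinary annuity; solve FV = PMT × [((1+r)^n − 1)/r] for PMT.
Periodic rate r = 0.0165/12 per month; n is counted in months.
With n = 168: PMT = 2,000,000 / ([((1+r)^n − 1)/r]) = CHF 10,590.80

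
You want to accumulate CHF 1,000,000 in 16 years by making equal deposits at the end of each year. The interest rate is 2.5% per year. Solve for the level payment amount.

CHF 51,598.99

Level ordinary annuity; solve FV = PMT × [((1+r)^n − 1)/r] for PMT.
Periodic rate r = 0.025 per year.
With n = 16: PMT = 1,000,000 / ([((1+r)^n − 1)/r]) = CHF 51,598.99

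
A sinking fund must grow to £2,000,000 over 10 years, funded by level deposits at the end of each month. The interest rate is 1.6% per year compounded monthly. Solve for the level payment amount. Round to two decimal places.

£15,379.96

Level ordinary annuity; solve FV = PMT × [((1+r)^n − 1)/r] for PMT.
Periodic rate r = 0.016/12 per month; n is counted in months.
With n = 120: PMT = 2,000,000 / ([((1+r)^n − 1)/r]) = £15,379.96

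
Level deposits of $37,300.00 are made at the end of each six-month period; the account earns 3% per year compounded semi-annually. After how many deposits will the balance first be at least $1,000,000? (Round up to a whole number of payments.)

23 payments

Periodic rate r = 0.03/2 per half-year; n is counted in half-years.
Ordinary annuity FV: 1,000,000 = 37,300 × [((1+r)^n − 1)/r].
(1+r)^n = 1 + 1,000,000 × r / 37,300, so n = ln(1 + 1,000,000·r/37,300) / ln(1+r) = 22.70.
Round up to a whole number of payments: n = 23.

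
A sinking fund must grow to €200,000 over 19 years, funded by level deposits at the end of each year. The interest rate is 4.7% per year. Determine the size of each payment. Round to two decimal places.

€6,746.84

Level ordinary annuity; solve FV = PMT × [((1+r)^n − 1)/r] for PMT.
Periodic rate r = 0.047 per year.
With n = 19: PMT = 200,000 / ([((1+r)^n − 1)/r]) = €6,746.84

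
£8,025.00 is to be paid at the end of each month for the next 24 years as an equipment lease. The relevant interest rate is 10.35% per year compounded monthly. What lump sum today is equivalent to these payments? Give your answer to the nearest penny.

This is an ordinary annuity: 288 payments of £8,025.00 at the end of each month.
Periodic rate r = 0.1035/12 per month; n is counted in months.
PV = PMT × [(1 − (1+r)^−n)/r] = 8,025 × [1 − (1+r)^−288] / r = £851,997.21

£851,997.21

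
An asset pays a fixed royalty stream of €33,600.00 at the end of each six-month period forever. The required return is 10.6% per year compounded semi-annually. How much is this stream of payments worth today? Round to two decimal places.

€633,962.26

Periodic rate r = 0.106/2 per half-year.
Level perpetuity: PV = PMT / r = 33,600 / (0.106/2) = €633,962.26.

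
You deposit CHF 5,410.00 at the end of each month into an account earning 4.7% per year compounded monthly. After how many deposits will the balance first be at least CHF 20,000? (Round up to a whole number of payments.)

4 payments

Periodic rate r = 0.047/12 per month; n is counted in months.
Ordinary annuity FV: 20,000 = 5,410 × [((1+r)^n − 1)/r].
(1+r)^n = 1 + 20,000 × r / 5,410, so n = ln(1 + 20,000·r/5,410) / ln(1+r) = 3.68.
Round up to a whole number of payments: n = 4.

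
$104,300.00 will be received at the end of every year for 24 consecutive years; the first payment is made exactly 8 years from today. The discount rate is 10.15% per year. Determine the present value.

$470,986.67

Ordinary annuity of 24 payments, first payment at period 8.
Periodic rate r = 0.1015 per year.
The ordinary-annuity PV formula values the stream one period before the first payment (period 7); discount that back 7 periods:
PV₀ = 104,300 × [1 − (1+r)^−24] / r × (1+r)^−7 = $470,986.67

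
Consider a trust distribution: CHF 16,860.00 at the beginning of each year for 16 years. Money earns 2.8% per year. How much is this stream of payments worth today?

This is an annuity due: 16 payments of CHF 16,860.00 at the beginning of each year.
Periodic rate r = 0.028 per year.
PV = PMT × [(1 − (1+r)^−n)/r] × (1+r) = 16,860 × [1 − (1+r)^−16] / r × (1+r) = CHF 221,076.40

CHF 221,076.40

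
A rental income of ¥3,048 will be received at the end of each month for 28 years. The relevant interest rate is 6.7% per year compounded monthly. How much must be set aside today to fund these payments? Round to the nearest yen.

¥461,839

This is an ordinary annuity: 336 payments of ¥3,048 at the end of each month.
Periodic rate r = 0.067/12 per month; n is counted in months.
PV = PMT × [(1 − (1+r)^−n)/r] = 3,048 × [1 − (1+r)^−336] / r = ¥461,839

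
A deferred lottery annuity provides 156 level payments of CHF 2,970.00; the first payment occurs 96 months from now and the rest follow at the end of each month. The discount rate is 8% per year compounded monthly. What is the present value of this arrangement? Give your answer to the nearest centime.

Ordinary annuity of 156 payments, first payment at period 96.
Periodic rate r = 0.08/12 per month; n is counted in months.
The ordinary-annuity PV formula values the stream one period before the first payment (period 95); discount that back 95 periods:
PV₀ = 2,970 × [1 − (1+r)^−156] / r × (1+r)^−95 = CHF 152,927.18

CHF 152,927.18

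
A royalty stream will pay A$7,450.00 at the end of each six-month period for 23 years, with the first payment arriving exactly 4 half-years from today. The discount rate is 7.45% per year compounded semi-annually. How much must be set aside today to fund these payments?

A$145,894.41

Ordinary annuity of 46 payments, first payment at period 4.
Periodic rate r = 0.0745/2 per half-year; n is counted in half-years.
The ordinary-annuity PV formula values the stream one period before the first payment (period 3); discount that back 3 periods:
PV₀ = 7,450 × [1 − (1+r)^−46] / r × (1+r)^−3 = A$145,894.41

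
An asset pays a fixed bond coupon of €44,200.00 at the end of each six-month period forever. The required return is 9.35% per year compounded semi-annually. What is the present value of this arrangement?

€945,454.55

Periodic rate r = 0.0935/2 per half-year.
Level perpetuity: PV = PMT / r = 44,200 / (0.0935/2) = €945,454.55.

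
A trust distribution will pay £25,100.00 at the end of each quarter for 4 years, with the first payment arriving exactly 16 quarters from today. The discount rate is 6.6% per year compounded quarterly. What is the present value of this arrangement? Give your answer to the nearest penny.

Ordinary annuity of 16 payments, first payment at period 16.
Periodic rate r = 0.066/4 per quarter; n is counted in quarters.
The ordinary-annuity PV formula values the stream one period before the first payment (period 15); discount that back 15 periods:
PV₀ = 25,100 × [1 − (1+r)^−16] / r × (1+r)^−15 = £274,160.79

£274,160.79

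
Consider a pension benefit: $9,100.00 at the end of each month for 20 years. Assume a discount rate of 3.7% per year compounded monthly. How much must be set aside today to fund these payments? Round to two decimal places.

$1,541,616.49

This is an ordinary annuity: 240 payments of $9,100.00 at the end of each month.
Periodic rate r = 0.037/12 per month; n is counted in months.
PV = PMT × [(1 − (1+r)^−n)/r] = 9,100 × [1 − (1+r)^−240] / r = $1,541,616.49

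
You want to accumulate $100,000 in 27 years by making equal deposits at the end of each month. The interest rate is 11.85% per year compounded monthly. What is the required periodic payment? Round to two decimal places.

$42.68

Level ordinary annuity; solve FV = PMT × [((1+r)^n − 1)/r] for PMT.
Periodic rate r = 0.1185/12 per month; n is counted in months.
With n = 324: PMT = 100,000 / ([((1+r)^n − 1)/r]) = $42.68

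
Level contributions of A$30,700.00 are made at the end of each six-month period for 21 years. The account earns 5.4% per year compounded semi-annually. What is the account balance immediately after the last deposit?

This is an ordinary annuity: 42 deposits of A$30,700.00 at the end of each six-month period.
Periodic rate r = 0.054/2 per half-year; n is counted in half-years.
FV = PMT × [((1+r)^n − 1)/r] = 30,700 × [(1+r)^42 − 1] / r = A$2,344,197.17

A$2,344,197.17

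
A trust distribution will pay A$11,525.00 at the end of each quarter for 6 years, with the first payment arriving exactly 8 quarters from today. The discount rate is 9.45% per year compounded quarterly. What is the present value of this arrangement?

Ordinary annuity of 24 payments, first payment at period 8.
Periodic rate r = 0.0945/4 per quarter; n is counted in quarters.
The ordinary-annuity PV formula values the stream one period before the first payment (period 7); discount that back 7 periods:
PV₀ = 11,525 × [1 − (1+r)^−24] / r × (1+r)^−7 = A$177,731.04

A$177,731.04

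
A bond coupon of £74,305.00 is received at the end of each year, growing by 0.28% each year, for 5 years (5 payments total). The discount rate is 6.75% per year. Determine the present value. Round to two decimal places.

Periodic rate r = 0.0675 per year.
Growing ordinary annuity: PV = PMT₁ × [1 − ((1+g)/(1+r))^n] / (r − g) = 74,305 × [1 − ((1+0.0028)/(1+r))^5] / (r − 0.0028) = £308,325.43.

£308,325.43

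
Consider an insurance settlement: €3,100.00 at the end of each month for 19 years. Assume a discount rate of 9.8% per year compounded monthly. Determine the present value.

This is an ordinary annuity: 228 payments of €3,100.00 at the end of each month.
Periodic rate r = 0.098/12 per month; n is counted in months.
PV = PMT × [(1 − (1+r)^−n)/r] = 3,100 × [1 − (1+r)^−228] / r = €320,170.19

€320,170.19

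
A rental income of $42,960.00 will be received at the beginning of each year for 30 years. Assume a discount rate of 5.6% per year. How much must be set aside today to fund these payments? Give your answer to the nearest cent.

$652,115.40

This is an annuity due: 30 payments of $42,960.00 at the beginning of each year.
Periodic rate r = 0.056 per year.
PV = PMT × [(1 − (1+r)^−n)/r] × (1+r) = 42,960 × [1 − (1+r)^−30] / r × (1+r) = $652,115.40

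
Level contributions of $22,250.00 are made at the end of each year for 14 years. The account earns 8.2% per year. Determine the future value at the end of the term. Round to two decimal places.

$546,554.03

This is an ordinary annuity: 14 deposits of $22,250.00 at the end of each year.
Periodic rate r = 0.082 per year.
FV = PMT × [((1+r)^n − 1)/r] = 22,250 × [(1+r)^14 − 1] / r = $546,554.03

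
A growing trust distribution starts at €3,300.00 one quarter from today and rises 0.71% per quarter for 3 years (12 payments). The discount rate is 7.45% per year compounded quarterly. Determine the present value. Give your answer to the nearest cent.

€36,545.70

Periodic rate r = 0.0745/4 per quarter; n is counted in quarters.
Growing ordinary annuity: PV = PMT₁ × [1 − ((1+g)/(1+r))^n] / (r − g) = 3,300 × [1 − ((1+0.0071)/(1+r))^12] / (r − 0.0071) = €36,545.70.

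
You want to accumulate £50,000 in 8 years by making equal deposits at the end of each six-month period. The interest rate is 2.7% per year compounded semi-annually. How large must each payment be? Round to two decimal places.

£2,820.61

Level ordinary annuity; solve FV = PMT × [((1+r)^n − 1)/r] for PMT.
Periodic rate r = 0.027/2 per half-year; n is counted in half-years.
With n = 16: PMT = 50,000 / ([((1+r)^n − 1)/r]) = £2,820.61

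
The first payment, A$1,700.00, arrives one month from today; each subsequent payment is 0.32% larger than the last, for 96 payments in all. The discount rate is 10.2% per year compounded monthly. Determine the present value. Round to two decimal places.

Periodic rate r = 0.102/12 per month; n is counted in months.
Growing ordinary annuity: PV = PMT₁ × [1 − ((1+g)/(1+r))^n] / (r − g) = 1,700 × [1 − ((1+0.0032)/(1+r))^96] / (r − 0.0032) = A$127,340.38.

A$127,340.38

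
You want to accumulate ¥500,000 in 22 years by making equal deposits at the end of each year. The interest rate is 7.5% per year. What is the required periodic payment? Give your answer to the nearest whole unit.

¥9,593

Level ordinary annuity; solve FV = PMT × [((1+r)^n − 1)/r] for PMT.
Periodic rate r = 0.075 per year.
With n = 22: PMT = 500,000 / ([((1+r)^n − 1)/r]) = ¥9,593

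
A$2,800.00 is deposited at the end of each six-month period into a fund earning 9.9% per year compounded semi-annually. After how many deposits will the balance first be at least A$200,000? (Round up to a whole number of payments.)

32 payments

Periodic rate r = 0.099/2 per half-year; n is counted in half-years.
Ordinary annuity FV: 200,000 = 2,800 × [((1+r)^n − 1)/r].
(1+r)^n = 1 + 200,000 × r / 2,800, so n = ln(1 + 200,000·r/2,800) / ln(1+r) = 31.30.
Round up to a whole number of payments: n = 32.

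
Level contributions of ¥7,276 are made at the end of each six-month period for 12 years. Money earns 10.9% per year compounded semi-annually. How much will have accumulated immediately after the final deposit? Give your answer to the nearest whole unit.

This is an ordinary annuity: 24 deposits of ¥7,276 at the end of each six-month period.
Periodic rate r = 0.109/2 per half-year; n is counted in half-years.
FV = PMT × [((1+r)^n − 1)/r] = 7,276 × [(1+r)^24 − 1] / r = ¥343,601

¥343,601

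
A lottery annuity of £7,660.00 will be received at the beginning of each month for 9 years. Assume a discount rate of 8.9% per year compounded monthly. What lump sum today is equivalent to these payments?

This is an annuity due: 108 payments of £7,660.00 at the beginning of each month.
Periodic rate r = 0.089/12 per month; n is counted in months.
PV = PMT × [(1 − (1+r)^−n)/r] × (1+r) = 7,660 × [1 − (1+r)^−108] / r × (1+r) = £572,040.89

£572,040.89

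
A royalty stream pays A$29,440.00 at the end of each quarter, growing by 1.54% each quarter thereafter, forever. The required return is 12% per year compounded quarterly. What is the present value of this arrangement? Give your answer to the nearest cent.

Periodic rate r = 0.12/4 per quarter.
Growing perpetuity (Gordon): PV = PMT₁ / (r − g) = 29,440 / (r − 0.0154) = A$2,016,438.36.

A$2,016,438.36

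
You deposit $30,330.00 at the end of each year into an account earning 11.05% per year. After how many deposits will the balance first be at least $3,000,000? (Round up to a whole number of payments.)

24 payments

Periodic rate r = 0.1105 per year.
Ordinary annuity FV: 3,000,000 = 30,330 × [((1+r)^n − 1)/r].
(1+r)^n = 1 + 3,000,000 × r / 30,330, so n = ln(1 + 3,000,000·r/30,330) / ln(1+r) = 23.65.
Round up to a whole number of payments: n = 24.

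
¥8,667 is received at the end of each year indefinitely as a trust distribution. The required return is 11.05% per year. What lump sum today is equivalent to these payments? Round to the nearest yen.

Periodic rate r = 0.1105 per year.
Level perpetuity: PV = PMT / r = 8,667 / (0.1105) = ¥78,434.

¥78,434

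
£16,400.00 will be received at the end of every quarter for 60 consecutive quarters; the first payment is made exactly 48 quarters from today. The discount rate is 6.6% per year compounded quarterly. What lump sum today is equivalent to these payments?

Ordinary annuity of 60 payments, first payment at period 48.
Periodic rate r = 0.066/4 per quarter; n is counted in quarters.
The ordinary-annuity PV formula values the stream one period before the first payment (period 47); discount that back 47 periods:
PV₀ = 16,400 × [1 − (1+r)^−60] / r × (1+r)^−47 = £288,056.20

£288,056.20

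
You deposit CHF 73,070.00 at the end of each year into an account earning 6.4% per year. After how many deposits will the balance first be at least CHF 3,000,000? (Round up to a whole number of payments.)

Periodic rate r = 0.064 per year.
Ordinary annuity FV: 3,000,000 = 73,070 × [((1+r)^n − 1)/r].
(1+r)^n = 1 + 3,000,000 × r / 73,070, so n = ln(1 + 3,000,000·r/73,070) / ln(1+r) = 20.77.
Round up to a whole number of payments: n = 21.

21 payments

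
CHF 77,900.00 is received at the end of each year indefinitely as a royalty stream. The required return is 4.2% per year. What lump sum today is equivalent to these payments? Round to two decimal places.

CHF 1,854,761.90

Periodic rate r = 0.042 per year.
Level perpetuity: PV = PMT / r = 77,900 / (0.042) = CHF 1,854,761.90.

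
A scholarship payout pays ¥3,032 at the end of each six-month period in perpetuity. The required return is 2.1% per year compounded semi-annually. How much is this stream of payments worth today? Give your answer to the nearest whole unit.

Periodic rate r = 0.021/2 per half-year.
Level perpetuity: PV = PMT / r = 3,032 / (0.021/2) = ¥288,762.

¥288,762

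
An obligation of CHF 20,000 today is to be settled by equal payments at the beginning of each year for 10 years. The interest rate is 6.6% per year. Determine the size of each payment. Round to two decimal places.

CHF 2,622.07

Level annuity due; solve PV = PMT × [(1 − (1+r)^−n)/r] × (1+r) for PMT.
Periodic rate r = 0.066 per year.
With n = 10: PMT = 20,000 / ([(1 − (1+r)^−n)/r] × (1+r)) = CHF 2,622.07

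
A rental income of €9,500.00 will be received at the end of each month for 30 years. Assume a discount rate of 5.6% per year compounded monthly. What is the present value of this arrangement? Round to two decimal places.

€1,654,824.57

This is an ordinary annuity: 360 payments of €9,500.00 at the end of each month.
Periodic rate r = 0.056/12 per month; n is counted in months.
PV = PMT × [(1 − (1+r)^−n)/r] = 9,500 × [1 − (1+r)^−360] / r = €1,654,824.57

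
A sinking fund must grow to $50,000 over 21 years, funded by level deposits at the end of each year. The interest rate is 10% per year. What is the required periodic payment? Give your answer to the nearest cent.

$781.22

Level ordinary annuity; solve FV = PMT × [((1+r)^n − 1)/r] for PMT.
Periodic rate r = 0.1 per year.
With n = 21: PMT = 50,000 / ([((1+r)^n − 1)/r]) = $781.22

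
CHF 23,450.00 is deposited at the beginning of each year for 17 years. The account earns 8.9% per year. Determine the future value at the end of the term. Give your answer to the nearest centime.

This is an annuity due: 17 deposits of CHF 23,450.00 at the beginning of each year.
Periodic rate r = 0.089 per year.
FV = PMT × [((1+r)^n − 1)/r] × (1+r) = 23,450 × [(1+r)^17 − 1] / r × (1+r) = CHF 935,583.20

CHF 935,583.20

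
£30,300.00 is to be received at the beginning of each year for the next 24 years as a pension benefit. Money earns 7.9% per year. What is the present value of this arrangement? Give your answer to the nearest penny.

This is an annuity due: 24 payments of £30,300.00 at the beginning of each year.
Periodic rate r = 0.079 per year.
PV = PMT × [(1 − (1+r)^−n)/r] × (1+r) = 30,300 × [1 − (1+r)^−24] / r × (1+r) = £347,114.12

£347,114.12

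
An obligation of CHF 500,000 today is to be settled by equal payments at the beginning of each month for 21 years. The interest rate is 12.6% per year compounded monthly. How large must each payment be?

CHF 5,598.06

Level annuity due; solve PV = PMT × [(1 − (1+r)^−n)/r] × (1+r) for PMT.
Periodic rate r = 0.126/12 per month; n is counted in months.
With n = 252: PMT = 500,000 / ([(1 − (1+r)^−n)/r] × (1+r)) = CHF 5,598.06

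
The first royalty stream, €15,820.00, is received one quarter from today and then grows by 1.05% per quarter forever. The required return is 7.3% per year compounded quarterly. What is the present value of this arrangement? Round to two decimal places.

€2,041,290.32

Periodic rate r = 0.073/4 per quarter.
Growing perpetuity (Gordon): PV = PMT₁ / (r − g) = 15,820 / (r − 0.0105) = €2,041,290.32.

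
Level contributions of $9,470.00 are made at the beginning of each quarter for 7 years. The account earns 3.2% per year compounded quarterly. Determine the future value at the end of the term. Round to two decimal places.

$298,253.09

This is an annuity due: 28 deposits of $9,470.00 at the beginning of each quarter.
Periodic rate r = 0.032/4 per quarter; n is counted in quarters.
FV = PMT × [((1+r)^n − 1)/r] × (1+r) = 9,470 × [(1+r)^28 − 1] / r × (1+r) = $298,253.09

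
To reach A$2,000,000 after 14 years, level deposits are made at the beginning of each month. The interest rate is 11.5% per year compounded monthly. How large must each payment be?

Level annuity due; solve FV = PMT × [((1+r)^n − 1)/r] × (1+r) for PMT.
Periodic rate r = 0.115/12 per month; n is counted in months.
With n = 168: PMT = 2,000,000 / ([((1+r)^n − 1)/r] × (1+r)) = A$4,788.55

A$4,788.55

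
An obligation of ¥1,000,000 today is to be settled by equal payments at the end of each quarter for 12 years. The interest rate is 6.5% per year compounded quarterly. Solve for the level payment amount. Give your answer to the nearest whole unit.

¥30,165

Level ordinary annuity; solve PV = PMT × [(1 − (1+r)^−n)/r] for PMT.
Periodic rate r = 0.065/4 per quarter; n is counted in quarters.
With n = 48: PMT = 1,000,000 / ([(1 − (1+r)^−n)/r]) = ¥30,165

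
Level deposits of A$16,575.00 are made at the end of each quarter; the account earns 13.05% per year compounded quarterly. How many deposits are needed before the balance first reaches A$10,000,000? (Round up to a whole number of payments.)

Periodic rate r = 0.1305/4 per quarter; n is counted in quarters.
Ordinary annuity FV: 10,000,000 = 16,575 × [((1+r)^n − 1)/r].
(1+r)^n = 1 + 10,000,000 × r / 16,575, so n = ln(1 + 10,000,000·r/16,575) / ln(1+r) = 94.36.
Round up to a whole number of payments: n = 95.

95 payments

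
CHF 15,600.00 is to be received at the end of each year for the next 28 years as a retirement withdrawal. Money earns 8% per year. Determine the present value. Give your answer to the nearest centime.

This is an ordinary annuity: 28 payments of CHF 15,600.00 at the end of each year.
Periodic rate r = 0.08 per year.
PV = PMT × [(1 − (1+r)^−n)/r] = 15,600 × [1 − (1+r)^−28] / r = CHF 172,396.82

CHF 172,396.82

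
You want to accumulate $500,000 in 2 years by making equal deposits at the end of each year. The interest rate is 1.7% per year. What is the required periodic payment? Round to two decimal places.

Level ordinary annuity; solve FV = PMT × [((1+r)^n − 1)/r] for PMT.
Periodic rate r = 0.017 per year.
With n = 2: PMT = 500,000 / ([((1+r)^n − 1)/r]) = $247,892.91

$247,892.91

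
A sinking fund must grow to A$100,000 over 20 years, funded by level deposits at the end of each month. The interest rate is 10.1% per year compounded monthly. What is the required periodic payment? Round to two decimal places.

Level ordinary annuity; solve FV = PMT × [((1+r)^n − 1)/r] for PMT.
Periodic rate r = 0.101/12 per month; n is counted in months.
With n = 240: PMT = 100,000 / ([((1+r)^n − 1)/r]) = A$129.99

A$129.99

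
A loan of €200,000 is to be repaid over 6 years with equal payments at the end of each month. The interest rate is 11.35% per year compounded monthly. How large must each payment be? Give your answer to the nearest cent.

Level ordinary annuity; solve PV = PMT × [(1 − (1+r)^−n)/r] for PMT.
Periodic rate r = 0.1135/12 per month; n is counted in months.
With n = 72: PMT = 200,000 / ([(1 − (1+r)^−n)/r]) = €3,842.77

€3,842.77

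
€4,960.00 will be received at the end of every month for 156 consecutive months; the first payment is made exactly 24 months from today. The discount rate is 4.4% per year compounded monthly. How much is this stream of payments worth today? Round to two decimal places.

Ordinary annuity of 156 payments, first payment at period 24.
Periodic rate r = 0.044/12 per month; n is counted in months.
The ordinary-annuity PV formula values the stream one period before the first payment (period 23); discount that back 23 periods:
PV₀ = 4,960 × [1 − (1+r)^−156] / r × (1+r)^−23 = €540,947.00

€540,947.00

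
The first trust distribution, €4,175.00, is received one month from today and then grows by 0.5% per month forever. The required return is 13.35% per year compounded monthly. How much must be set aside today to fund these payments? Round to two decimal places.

Periodic rate r = 0.1335/12 per month.
Growing perpetuity (Gordon): PV = PMT₁ / (r − g) = 4,175 / (r − 0.005) = €681,632.65.

€681,632.65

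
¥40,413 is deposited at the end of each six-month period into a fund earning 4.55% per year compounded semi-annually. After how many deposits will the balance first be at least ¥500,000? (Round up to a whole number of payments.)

12 payments

Periodic rate r = 0.0455/2 per half-year; n is counted in half-years.
Ordinary annuity FV: 500,000 = 40,413 × [((1+r)^n − 1)/r].
(1+r)^n = 1 + 500,000 × r / 40,413, so n = ln(1 + 500,000·r/40,413) / ln(1+r) = 11.02.
Round up to a whole number of payments: n = 12.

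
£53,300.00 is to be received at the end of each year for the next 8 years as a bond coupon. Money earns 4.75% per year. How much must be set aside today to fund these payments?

This is an ordinary annuity: 8 payments of £53,300.00 at the end of each year.
Periodic rate r = 0.0475 per year.
PV = PMT × [(1 − (1+r)^−n)/r] = 53,300 × [1 − (1+r)^−8] / r = £347,997.64

£347,997.64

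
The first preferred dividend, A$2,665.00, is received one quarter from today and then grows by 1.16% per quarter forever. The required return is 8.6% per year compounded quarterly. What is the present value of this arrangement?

A$269,191.92

Periodic rate r = 0.086/4 per quarter.
Growing perpetuity (Gordon): PV = PMT₁ / (r − g) = 2,665 / (r − 0.0116) = A$269,191.92.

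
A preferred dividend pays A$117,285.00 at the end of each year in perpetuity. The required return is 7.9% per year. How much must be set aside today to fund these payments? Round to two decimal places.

Periodic rate r = 0.079 per year.
Level perpetuity: PV = PMT / r = 117,285 / (0.079) = A$1,484,620.25.

A$1,484,620.25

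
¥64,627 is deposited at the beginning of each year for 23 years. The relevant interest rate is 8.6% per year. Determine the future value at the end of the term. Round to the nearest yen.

¥4,626,809

This is an annuity due: 23 deposits of ¥64,627 at the beginning of each year.
Periodic rate r = 0.086 per year.
FV = PMT × [((1+r)^n − 1)/r] × (1+r) = 64,627 × [(1+r)^23 − 1] / r × (1+r) = ¥4,626,809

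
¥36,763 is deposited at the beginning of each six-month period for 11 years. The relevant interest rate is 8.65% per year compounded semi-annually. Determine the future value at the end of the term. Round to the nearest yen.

This is an annuity due: 22 deposits of ¥36,763 at the beginning of each six-month period.
Periodic rate r = 0.0865/2 per half-year; n is counted in half-years.
FV = PMT × [((1+r)^n − 1)/r] × (1+r) = 36,763 × [(1+r)^22 − 1] / r × (1+r) = ¥1,364,134

¥1,364,134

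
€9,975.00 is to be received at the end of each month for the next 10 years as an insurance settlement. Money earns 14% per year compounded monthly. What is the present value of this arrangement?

€642,444.07

This is an ordinary annuity: 120 payments of €9,975.00 at the end of each month.
Periodic rate r = 0.14/12 per month; n is counted in months.
PV = PMT × [(1 − (1+r)^−n)/r] = 9,975 × [1 − (1+r)^−120] / r = €642,444.07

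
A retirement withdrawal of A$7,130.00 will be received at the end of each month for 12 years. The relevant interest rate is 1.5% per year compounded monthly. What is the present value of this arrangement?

This is an ordinary annuity: 144 payments of A$7,130.00 at the end of each month.
Periodic rate r = 0.015/12 per month; n is counted in months.
PV = PMT × [(1 − (1+r)^−n)/r] = 7,130 × [1 − (1+r)^−144] / r = A$939,083.14

A$939,083.14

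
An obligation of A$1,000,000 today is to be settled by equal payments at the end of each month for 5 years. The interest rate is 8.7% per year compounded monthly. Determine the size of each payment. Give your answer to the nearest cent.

A$20,613.06

Level ordinary annuity; solve PV = PMT × [(1 − (1+r)^−n)/r] for PMT.
Periodic rate r = 0.087/12 per month; n is counted in months.
With n = 60: PMT = 1,000,000 / ([(1 − (1+r)^−n)/r]) = A$20,613.06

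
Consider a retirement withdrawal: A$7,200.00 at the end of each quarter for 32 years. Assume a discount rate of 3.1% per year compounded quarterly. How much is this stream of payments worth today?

A$583,195.21

This is an ordinary annuity: 128 payments of A$7,200.00 at the end of each quarter.
Periodic rate r = 0.031/4 per quarter; n is counted in quarters.
PV = PMT × [(1 − (1+r)^−n)/r] = 7,200 × [1 − (1+r)^−128] / r = A$583,195.21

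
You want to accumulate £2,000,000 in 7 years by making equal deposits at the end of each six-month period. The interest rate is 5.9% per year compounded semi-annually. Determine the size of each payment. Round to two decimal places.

Level ordinary annuity; solve FV = PMT × [((1+r)^n − 1)/r] for PMT.
Periodic rate r = 0.059/2 per half-year; n is counted in half-years.
With n = 14: PMT = 2,000,000 / ([((1+r)^n − 1)/r]) = £117,449.78

£117,449.78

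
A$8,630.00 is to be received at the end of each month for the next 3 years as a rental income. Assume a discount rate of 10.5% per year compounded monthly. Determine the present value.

A$265,518.50

This is an ordinary annuity: 36 payments of A$8,630.00 at the end of each month.
Periodic rate r = 0.105/12 per month; n is counted in months.
PV = PMT × [(1 − (1+r)^−n)/r] = 8,630 × [1 − (1+r)^−36] / r = A$265,518.50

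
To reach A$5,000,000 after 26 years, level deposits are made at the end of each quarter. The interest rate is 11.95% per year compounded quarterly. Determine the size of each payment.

Level ordinary annuity; solve FV = PMT × [((1+r)^n − 1)/r] for PMT.
Periodic rate r = 0.1195/4 per quarter; n is counted in quarters.
With n = 104: PMT = 5,000,000 / ([((1+r)^n − 1)/r]) = A$7,336.90

A$7,336.90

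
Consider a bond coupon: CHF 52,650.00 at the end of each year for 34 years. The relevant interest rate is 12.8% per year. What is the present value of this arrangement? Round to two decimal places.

This is an ordinary annuity: 34 payments of CHF 52,650.00 at the end of each year.
Periodic rate r = 0.128 per year.
PV = PMT × [(1 − (1+r)^−n)/r] = 52,650 × [1 − (1+r)^−34] / r = CHF 404,478.31

CHF 404,478.31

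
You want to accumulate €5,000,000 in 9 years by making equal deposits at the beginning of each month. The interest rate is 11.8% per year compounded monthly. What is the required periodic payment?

Level annuity due; solve FV = PMT × [((1+r)^n − 1)/r] × (1+r) for PMT.
Periodic rate r = 0.118/12 per month; n is counted in months.
With n = 108: PMT = 5,000,000 / ([((1+r)^n − 1)/r] × (1+r)) = €25,936.65

€25,936.65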